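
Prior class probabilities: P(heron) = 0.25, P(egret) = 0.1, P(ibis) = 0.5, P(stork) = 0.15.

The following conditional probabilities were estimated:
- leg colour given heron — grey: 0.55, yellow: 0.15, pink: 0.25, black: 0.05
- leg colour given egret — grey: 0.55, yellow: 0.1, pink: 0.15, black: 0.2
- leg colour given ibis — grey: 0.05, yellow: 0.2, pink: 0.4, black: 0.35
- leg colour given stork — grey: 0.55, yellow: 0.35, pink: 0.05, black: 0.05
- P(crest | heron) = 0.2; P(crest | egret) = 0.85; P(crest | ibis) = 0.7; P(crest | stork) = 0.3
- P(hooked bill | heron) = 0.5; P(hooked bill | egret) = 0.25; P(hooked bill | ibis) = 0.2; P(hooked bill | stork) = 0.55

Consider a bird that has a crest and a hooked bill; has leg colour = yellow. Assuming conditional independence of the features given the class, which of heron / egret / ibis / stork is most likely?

heron: 0.25 × 0.15 × 0.2 × 0.5 = 0.00375
egret: 0.1 × 0.1 × 0.85 × 0.25 = 0.002125
ibis: 0.5 × 0.2 × 0.7 × 0.2 = 0.014
stork: 0.15 × 0.35 × 0.3 × 0.55 = 0.0086625
Highest score → ibis.

ibis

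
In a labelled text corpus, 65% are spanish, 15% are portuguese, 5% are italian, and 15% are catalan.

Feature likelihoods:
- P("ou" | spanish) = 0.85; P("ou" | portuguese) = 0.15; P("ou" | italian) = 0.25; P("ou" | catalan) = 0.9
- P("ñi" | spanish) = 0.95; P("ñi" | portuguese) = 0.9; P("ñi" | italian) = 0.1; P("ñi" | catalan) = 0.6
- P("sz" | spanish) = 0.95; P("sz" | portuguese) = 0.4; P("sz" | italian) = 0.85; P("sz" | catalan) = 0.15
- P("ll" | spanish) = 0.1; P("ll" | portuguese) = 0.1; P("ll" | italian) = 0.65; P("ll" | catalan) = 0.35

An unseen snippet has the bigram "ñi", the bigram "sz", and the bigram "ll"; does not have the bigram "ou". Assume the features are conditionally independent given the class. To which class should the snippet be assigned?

spanish: 0.65 × (1−0.85) × 0.95 × 0.95 × 0.1 = 0.008799375
portuguese: 0.15 × (1−0.15) × 0.9 × 0.4 × 0.1 = 0.00459
italian: 0.05 × (1−0.25) × 0.1 × 0.85 × 0.65 = 0.002071875
catalan: 0.15 × (1−0.9) × 0.6 × 0.15 × 0.35 = 0.0004725
Highest score → spanish.

spanish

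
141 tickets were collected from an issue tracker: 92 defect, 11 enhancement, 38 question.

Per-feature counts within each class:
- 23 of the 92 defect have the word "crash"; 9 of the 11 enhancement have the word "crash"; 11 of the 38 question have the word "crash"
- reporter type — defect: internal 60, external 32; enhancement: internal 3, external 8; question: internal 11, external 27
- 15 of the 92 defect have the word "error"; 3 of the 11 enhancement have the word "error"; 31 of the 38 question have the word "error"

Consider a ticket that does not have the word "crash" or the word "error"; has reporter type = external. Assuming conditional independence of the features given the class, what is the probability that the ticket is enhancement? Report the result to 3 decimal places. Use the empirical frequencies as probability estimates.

defect: (92/141) × (69/92) × (32/92) × (77/92) ≈ 0.142461
enhancement: (11/141) × (2/11) × (8/11) × (8/11) ≈ 0.00750249
question: (38/141) × (27/38) × (27/38) × (7/38) ≈ 0.0250634
P(enhancement | x) = 0.00750249 / 0.17502689 ≈ 0.043

0.043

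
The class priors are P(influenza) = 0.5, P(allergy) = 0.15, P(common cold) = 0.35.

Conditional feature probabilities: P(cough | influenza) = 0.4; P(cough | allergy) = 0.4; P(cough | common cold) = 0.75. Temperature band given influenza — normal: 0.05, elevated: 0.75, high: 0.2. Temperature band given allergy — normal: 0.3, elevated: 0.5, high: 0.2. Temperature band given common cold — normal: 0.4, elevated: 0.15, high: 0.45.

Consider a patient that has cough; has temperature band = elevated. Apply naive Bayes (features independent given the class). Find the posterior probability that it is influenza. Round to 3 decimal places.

influenza: 0.5 × 0.4 × 0.75 = 0.15
allergy: 0.15 × 0.4 × 0.5 = 0.03
common cold: 0.35 × 0.75 × 0.15 = 0.039375
P(influenza | x) = 0.15 / 0.219375 ≈ 0.684

0.684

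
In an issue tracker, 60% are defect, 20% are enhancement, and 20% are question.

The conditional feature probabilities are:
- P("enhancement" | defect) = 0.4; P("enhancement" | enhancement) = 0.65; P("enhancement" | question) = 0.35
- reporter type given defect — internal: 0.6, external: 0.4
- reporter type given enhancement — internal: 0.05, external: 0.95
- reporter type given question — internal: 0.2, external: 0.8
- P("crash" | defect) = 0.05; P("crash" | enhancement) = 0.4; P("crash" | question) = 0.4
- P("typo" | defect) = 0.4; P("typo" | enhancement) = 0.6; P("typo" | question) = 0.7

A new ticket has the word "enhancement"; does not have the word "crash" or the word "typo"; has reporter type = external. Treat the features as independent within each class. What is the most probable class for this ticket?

defect

defect: 0.6 × 0.4 × 0.4 × (1−0.05) × (1−0.4) = 0.05472
enhancement: 0.2 × 0.65 × 0.95 × (1−0.4) × (1−0.6) = 0.02964
question: 0.2 × 0.35 × 0.8 × (1−0.4) × (1−0.7) = 0.01008
Highest score → defect.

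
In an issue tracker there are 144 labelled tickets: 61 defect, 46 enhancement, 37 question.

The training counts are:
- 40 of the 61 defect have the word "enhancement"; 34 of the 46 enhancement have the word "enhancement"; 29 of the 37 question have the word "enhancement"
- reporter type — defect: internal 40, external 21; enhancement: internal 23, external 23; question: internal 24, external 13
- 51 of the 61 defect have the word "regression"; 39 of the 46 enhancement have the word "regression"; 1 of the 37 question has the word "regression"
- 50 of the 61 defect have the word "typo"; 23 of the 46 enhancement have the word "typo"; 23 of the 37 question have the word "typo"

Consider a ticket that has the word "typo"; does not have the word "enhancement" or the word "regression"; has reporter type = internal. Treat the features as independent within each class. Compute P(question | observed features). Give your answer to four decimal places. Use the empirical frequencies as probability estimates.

defect: (61/144) × (21/61) × (40/61) × (10/61) × (50/61) ≈ 0.0128498
enhancement: (46/144) × (12/46) × (23/46) × (7/46) × (23/46) ≈ 0.00317029
question: (37/144) × (8/37) × (24/37) × (36/37) × (23/37) ≈ 0.0217954
P(question | x) = 0.0217954 / 0.03781549 ≈ 0.5764

0.5764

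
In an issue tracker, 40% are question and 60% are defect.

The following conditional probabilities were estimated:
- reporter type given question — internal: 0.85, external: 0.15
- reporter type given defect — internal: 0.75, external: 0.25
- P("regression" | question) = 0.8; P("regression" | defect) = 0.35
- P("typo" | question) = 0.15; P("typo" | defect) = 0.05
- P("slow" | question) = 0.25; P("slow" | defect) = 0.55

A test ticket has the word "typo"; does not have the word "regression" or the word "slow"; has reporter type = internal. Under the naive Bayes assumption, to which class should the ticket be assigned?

question: 0.4 × 0.85 × (1−0.8) × 0.15 × (1−0.25) = 0.00765
defect: 0.6 × 0.75 × (1−0.35) × 0.05 × (1−0.55) = 0.00658125
Highest score → question.

question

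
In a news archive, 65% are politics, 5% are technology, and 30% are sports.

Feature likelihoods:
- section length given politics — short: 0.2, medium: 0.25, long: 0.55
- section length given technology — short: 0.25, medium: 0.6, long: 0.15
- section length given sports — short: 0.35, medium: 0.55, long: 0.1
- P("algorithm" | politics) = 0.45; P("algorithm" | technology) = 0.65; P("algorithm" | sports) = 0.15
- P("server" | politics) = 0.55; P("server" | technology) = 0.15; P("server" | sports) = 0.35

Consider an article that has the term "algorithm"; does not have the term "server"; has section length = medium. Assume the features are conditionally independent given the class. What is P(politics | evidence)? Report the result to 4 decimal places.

0.5019

politics: 0.65 × 0.25 × 0.45 × (1−0.55) = 0.03290625
technology: 0.05 × 0.6 × 0.65 × (1−0.15) = 0.016575
sports: 0.3 × 0.55 × 0.15 × (1−0.35) = 0.0160875
P(politics | x) = 0.03290625 / 0.06556875 ≈ 0.5019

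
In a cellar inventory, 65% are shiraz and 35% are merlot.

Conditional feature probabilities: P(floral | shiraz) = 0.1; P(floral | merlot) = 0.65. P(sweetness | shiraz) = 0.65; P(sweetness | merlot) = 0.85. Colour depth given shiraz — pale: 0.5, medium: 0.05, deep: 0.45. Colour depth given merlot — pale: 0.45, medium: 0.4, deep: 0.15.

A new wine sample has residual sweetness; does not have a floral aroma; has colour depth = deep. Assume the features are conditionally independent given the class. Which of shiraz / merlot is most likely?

shiraz

shiraz: 0.65 × (1−0.1) × 0.65 × 0.45 = 0.1711125
merlot: 0.35 × (1−0.65) × 0.85 × 0.15 = 0.01561875
Highest score → shiraz.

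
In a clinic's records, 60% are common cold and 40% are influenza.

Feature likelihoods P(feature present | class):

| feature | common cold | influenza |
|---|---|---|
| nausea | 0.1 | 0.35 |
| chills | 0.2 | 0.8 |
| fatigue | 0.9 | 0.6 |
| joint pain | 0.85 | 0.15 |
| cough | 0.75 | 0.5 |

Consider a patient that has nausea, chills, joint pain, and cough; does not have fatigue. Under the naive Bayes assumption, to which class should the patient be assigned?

common cold: 0.6 × 0.1 × 0.2 × (1−0.9) × 0.85 × 0.75 = 0.000765
influenza: 0.4 × 0.35 × 0.8 × (1−0.6) × 0.15 × 0.5 = 0.00336
Highest score → influenza.

influenza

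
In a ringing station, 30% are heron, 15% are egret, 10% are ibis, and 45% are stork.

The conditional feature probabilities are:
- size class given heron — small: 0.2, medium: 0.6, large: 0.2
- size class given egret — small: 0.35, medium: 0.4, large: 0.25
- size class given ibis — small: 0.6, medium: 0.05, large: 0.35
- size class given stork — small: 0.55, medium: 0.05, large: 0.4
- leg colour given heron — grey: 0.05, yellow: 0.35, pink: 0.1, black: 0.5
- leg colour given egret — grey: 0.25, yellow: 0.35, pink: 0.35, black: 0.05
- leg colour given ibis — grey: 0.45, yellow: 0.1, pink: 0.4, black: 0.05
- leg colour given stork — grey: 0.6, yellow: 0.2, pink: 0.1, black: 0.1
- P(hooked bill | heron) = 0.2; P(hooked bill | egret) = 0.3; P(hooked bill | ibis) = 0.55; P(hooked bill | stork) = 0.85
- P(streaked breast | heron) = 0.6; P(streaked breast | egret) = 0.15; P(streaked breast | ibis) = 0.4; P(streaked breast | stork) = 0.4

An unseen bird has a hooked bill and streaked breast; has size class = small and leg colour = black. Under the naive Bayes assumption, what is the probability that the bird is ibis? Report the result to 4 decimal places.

0.0516

heron: 0.3 × 0.2 × 0.5 × 0.2 × 0.6 = 0.0036
egret: 0.15 × 0.35 × 0.05 × 0.3 × 0.15 = 0.000118125
ibis: 0.1 × 0.6 × 0.05 × 0.55 × 0.4 = 0.00066
stork: 0.45 × 0.55 × 0.1 × 0.85 × 0.4 = 0.008415
P(ibis | x) = 0.00066 / 0.012793125 ≈ 0.0516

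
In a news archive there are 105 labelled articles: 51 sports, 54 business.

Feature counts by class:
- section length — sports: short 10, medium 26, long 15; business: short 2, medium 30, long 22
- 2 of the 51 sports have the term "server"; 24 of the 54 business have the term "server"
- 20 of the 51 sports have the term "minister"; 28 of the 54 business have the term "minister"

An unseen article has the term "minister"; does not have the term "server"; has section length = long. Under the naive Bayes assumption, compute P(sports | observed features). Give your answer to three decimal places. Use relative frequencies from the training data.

0.471

sports: (51/105) × (15/51) × (49/51) × (20/51) ≈ 0.0538255
business: (54/105) × (22/54) × (30/54) × (28/54) ≈ 0.0603567
P(sports | x) = 0.0538255 / 0.1141822 ≈ 0.471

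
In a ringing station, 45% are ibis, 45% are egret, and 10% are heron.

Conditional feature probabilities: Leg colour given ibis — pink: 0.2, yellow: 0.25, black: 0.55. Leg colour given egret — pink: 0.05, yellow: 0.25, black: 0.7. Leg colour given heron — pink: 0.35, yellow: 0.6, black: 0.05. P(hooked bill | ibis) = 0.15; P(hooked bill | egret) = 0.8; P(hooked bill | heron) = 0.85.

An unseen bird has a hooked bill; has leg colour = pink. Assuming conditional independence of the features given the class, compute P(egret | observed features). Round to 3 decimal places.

ibis: 0.45 × 0.2 × 0.15 = 0.0135
egret: 0.45 × 0.05 × 0.8 = 0.018
heron: 0.1 × 0.35 × 0.85 = 0.02975
P(egret | x) = 0.018 / 0.06125 ≈ 0.294

0.294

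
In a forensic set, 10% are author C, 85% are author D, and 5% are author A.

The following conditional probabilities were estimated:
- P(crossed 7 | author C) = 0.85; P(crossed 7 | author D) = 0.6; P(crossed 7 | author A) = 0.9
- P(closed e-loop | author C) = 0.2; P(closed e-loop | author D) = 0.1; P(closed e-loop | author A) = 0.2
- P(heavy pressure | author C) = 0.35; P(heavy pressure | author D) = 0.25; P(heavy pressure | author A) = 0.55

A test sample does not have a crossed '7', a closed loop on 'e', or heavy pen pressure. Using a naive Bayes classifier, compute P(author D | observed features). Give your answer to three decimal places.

author C: 0.1 × (1−0.85) × (1−0.2) × (1−0.35) = 0.0078
author D: 0.85 × (1−0.6) × (1−0.1) × (1−0.25) = 0.2295
author A: 0.05 × (1−0.9) × (1−0.2) × (1−0.55) = 0.0018
P(author D | x) = 0.2295 / 0.2391 ≈ 0.960

0.960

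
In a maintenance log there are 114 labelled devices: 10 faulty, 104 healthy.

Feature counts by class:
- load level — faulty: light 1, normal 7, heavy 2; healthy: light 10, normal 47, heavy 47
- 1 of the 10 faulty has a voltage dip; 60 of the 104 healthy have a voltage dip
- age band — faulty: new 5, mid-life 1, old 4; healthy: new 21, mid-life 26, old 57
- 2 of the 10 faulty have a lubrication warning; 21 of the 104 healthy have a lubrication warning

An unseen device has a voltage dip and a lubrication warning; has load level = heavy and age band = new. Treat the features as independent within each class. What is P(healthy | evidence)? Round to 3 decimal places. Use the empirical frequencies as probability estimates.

faulty: (10/114) × (2/10) × (1/10) × (5/10) × (2/10) ≈ 0.000175439
healthy: (104/114) × (47/104) × (60/104) × (21/104) × (21/104) ≈ 0.00969801
P(healthy | x) = 0.00969801 / 0.009873449 ≈ 0.982

0.982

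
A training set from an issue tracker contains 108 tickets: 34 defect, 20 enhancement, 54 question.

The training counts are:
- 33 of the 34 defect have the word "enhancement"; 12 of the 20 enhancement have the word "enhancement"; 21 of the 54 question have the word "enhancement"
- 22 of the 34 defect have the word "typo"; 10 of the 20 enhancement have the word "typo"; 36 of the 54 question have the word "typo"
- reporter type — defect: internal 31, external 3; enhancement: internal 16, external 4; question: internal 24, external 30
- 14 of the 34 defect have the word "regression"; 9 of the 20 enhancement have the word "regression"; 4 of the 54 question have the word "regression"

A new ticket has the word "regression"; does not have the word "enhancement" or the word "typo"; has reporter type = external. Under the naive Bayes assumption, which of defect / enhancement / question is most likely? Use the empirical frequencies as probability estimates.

defect: (34/108) × (1/34) × (12/34) × (3/34) × (14/34) ≈ 0.000118733
enhancement: (20/108) × (8/20) × (10/20) × (4/20) × (9/20) ≈ 0.00333333
question: (54/108) × (33/54) × (18/54) × (30/54) × (4/54) ≈ 0.00419143
Highest score → question.

question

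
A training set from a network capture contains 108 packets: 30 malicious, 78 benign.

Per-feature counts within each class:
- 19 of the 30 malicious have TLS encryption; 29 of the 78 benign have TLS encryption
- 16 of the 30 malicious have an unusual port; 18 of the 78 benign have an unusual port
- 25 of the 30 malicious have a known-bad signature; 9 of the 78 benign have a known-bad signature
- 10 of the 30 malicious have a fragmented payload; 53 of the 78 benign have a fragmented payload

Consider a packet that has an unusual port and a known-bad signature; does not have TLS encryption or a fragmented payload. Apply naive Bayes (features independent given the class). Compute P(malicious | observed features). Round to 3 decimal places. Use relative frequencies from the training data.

0.886

malicious: (30/108) × (11/30) × (16/30) × (25/30) × (20/30) ≈ 0.0301783
benign: (78/108) × (49/78) × (18/78) × (9/78) × (25/78) ≈ 0.00387207
P(malicious | x) = 0.0301783 / 0.03405037 ≈ 0.886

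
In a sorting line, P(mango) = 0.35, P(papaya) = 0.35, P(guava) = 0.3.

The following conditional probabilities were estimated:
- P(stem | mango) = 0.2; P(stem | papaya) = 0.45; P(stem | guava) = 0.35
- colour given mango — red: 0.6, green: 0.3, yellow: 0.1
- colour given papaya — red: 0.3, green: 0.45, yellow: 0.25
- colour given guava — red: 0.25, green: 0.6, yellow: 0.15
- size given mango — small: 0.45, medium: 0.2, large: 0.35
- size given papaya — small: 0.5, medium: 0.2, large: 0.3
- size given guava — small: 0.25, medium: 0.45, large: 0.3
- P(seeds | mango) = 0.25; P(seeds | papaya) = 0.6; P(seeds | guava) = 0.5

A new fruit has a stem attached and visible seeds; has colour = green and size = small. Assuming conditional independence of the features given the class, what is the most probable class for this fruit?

papaya

mango: 0.35 × 0.2 × 0.3 × 0.45 × 0.25 = 0.0023625
papaya: 0.35 × 0.45 × 0.45 × 0.5 × 0.6 = 0.0212625
guava: 0.3 × 0.35 × 0.6 × 0.25 × 0.5 = 0.007875
Highest score → papaya.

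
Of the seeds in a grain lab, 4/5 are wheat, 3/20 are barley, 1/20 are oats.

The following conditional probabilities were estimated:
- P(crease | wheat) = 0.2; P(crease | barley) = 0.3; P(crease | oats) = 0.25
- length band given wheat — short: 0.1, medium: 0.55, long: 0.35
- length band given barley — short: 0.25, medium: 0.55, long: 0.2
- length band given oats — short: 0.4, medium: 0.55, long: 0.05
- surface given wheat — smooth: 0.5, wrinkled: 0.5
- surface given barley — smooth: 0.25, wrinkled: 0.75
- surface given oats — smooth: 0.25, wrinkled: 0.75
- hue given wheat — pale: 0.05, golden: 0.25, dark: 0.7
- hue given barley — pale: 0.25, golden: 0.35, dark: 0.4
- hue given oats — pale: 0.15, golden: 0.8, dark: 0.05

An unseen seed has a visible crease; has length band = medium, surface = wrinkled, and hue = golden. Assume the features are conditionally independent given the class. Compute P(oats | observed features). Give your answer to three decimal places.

wheat: 0.8 × 0.2 × 0.55 × 0.5 × 0.25 = 0.011
barley: 0.15 × 0.3 × 0.55 × 0.75 × 0.35 = 0.006496875
oats: 0.05 × 0.25 × 0.55 × 0.75 × 0.8 = 0.004125
P(oats | x) = 0.004125 / 0.021621875 ≈ 0.191

0.191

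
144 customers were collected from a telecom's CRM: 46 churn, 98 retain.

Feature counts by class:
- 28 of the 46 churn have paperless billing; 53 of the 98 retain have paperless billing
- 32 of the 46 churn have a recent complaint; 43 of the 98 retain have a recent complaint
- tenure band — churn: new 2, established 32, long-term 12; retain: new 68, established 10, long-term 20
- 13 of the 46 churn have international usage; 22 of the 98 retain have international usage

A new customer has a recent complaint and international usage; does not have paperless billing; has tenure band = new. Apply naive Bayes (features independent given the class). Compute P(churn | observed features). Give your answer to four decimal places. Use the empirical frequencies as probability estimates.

0.0476

churn: (46/144) × (18/46) × (32/46) × (2/46) × (13/46) ≈ 0.00106846
retain: (98/144) × (45/98) × (43/98) × (68/98) × (22/98) ≈ 0.0213586
P(churn | x) = 0.00106846 / 0.02242706 ≈ 0.0476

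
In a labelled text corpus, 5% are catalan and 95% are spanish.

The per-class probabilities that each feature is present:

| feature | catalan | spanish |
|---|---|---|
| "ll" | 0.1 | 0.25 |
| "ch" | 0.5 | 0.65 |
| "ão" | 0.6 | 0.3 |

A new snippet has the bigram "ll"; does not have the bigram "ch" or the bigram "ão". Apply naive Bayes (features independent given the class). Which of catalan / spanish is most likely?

catalan: 0.05 × 0.1 × (1−0.5) × (1−0.6) = 0.001
spanish: 0.95 × 0.25 × (1−0.65) × (1−0.3) = 0.0581875
Highest score → spanish.

spanish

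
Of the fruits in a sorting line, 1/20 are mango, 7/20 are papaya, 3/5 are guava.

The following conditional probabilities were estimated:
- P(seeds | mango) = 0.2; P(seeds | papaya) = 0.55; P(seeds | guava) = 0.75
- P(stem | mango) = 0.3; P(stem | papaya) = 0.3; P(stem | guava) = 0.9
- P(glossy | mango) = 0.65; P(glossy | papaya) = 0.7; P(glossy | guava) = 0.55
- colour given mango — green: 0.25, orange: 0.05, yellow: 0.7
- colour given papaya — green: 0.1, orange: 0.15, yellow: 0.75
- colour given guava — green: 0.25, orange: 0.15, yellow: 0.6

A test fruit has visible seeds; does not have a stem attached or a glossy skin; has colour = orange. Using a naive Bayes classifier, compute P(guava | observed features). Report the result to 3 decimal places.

0.329

mango: 0.05 × 0.2 × (1−0.3) × (1−0.65) × 0.05 = 0.0001225
papaya: 0.35 × 0.55 × (1−0.3) × (1−0.7) × 0.15 = 0.00606375
guava: 0.6 × 0.75 × (1−0.9) × (1−0.55) × 0.15 = 0.0030375
P(guava | x) = 0.0030375 / 0.00922375 ≈ 0.329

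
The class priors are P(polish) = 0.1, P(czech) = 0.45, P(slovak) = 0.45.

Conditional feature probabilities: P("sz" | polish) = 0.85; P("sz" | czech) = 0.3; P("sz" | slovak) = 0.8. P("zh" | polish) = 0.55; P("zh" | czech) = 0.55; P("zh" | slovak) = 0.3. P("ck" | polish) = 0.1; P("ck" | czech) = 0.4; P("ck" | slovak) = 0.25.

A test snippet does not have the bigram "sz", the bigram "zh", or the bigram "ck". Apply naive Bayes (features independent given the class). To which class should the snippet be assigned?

polish: 0.1 × (1−0.85) × (1−0.55) × (1−0.1) = 0.006075
czech: 0.45 × (1−0.3) × (1−0.55) × (1−0.4) = 0.08505
slovak: 0.45 × (1−0.8) × (1−0.3) × (1−0.25) = 0.04725
Highest score → czech.

czech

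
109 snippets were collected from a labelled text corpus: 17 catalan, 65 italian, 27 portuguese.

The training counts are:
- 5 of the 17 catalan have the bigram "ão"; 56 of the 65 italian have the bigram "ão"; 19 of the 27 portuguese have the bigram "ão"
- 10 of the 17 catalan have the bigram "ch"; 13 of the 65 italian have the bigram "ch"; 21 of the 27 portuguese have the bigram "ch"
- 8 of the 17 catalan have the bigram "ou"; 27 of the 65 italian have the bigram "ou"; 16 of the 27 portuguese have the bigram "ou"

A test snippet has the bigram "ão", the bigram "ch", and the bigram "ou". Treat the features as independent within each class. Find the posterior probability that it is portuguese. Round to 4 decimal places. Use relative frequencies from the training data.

0.5920

catalan: (17/109) × (5/17) × (10/17) × (8/17) ≈ 0.012698
italian: (65/109) × (56/65) × (13/65) × (27/65) ≈ 0.0426817
portuguese: (27/109) × (19/27) × (21/27) × (16/27) ≈ 0.0803413
P(portuguese | x) = 0.0803413 / 0.135721 ≈ 0.5920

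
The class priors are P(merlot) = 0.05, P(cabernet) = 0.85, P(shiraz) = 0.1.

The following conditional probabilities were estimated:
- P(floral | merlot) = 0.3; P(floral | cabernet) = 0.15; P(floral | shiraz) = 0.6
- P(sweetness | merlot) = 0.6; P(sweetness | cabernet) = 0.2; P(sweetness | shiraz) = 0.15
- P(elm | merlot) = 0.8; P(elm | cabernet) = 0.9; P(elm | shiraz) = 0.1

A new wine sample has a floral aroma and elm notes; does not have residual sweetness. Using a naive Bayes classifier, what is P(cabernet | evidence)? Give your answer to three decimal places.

merlot: 0.05 × 0.3 × (1−0.6) × 0.8 = 0.0048
cabernet: 0.85 × 0.15 × (1−0.2) × 0.9 = 0.0918
shiraz: 0.1 × 0.6 × (1−0.15) × 0.1 = 0.0051
P(cabernet | x) = 0.0918 / 0.1017 ≈ 0.903

0.903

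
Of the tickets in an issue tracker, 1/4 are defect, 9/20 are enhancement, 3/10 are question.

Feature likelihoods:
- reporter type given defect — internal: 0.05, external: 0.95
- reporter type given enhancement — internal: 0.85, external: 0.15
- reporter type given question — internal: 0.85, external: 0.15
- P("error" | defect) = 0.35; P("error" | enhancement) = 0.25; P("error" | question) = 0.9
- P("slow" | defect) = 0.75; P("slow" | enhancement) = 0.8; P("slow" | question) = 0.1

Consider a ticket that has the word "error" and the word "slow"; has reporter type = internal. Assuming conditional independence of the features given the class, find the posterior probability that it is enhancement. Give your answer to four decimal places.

defect: 0.25 × 0.05 × 0.35 × 0.75 = 0.00328125
enhancement: 0.45 × 0.85 × 0.25 × 0.8 = 0.0765
question: 0.3 × 0.85 × 0.9 × 0.1 = 0.02295
P(enhancement | x) = 0.0765 / 0.10273125 ≈ 0.7447

0.7447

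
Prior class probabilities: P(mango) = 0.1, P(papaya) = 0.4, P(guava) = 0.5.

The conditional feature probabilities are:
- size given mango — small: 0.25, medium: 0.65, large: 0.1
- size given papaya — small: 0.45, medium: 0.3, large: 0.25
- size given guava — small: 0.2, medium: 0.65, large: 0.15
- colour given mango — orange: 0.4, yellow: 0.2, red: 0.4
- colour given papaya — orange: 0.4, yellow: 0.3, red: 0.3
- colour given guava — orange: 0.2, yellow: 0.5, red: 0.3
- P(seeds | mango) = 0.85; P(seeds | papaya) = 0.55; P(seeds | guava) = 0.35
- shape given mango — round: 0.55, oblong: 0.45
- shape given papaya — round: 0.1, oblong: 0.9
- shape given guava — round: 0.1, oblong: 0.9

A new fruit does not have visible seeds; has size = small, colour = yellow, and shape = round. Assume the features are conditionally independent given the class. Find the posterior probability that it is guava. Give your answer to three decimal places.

0.533

mango: 0.1 × 0.25 × 0.2 × (1−0.85) × 0.55 = 0.0004125
papaya: 0.4 × 0.45 × 0.3 × (1−0.55) × 0.1 = 0.00243
guava: 0.5 × 0.2 × 0.5 × (1−0.35) × 0.1 = 0.00325
P(guava | x) = 0.00325 / 0.0060925 ≈ 0.533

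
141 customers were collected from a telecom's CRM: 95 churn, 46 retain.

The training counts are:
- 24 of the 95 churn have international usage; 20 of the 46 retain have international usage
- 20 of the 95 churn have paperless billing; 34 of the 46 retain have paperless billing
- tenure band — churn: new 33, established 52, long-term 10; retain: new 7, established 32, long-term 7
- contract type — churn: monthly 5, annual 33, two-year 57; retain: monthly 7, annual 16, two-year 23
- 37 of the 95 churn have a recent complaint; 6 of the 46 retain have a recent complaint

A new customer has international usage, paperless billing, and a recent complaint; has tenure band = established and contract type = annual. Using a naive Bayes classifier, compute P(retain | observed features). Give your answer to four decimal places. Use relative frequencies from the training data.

0.5549

churn: (95/141) × (24/95) × (20/95) × (52/95) × (33/95) × (37/95) ≈ 0.00265367
retain: (46/141) × (20/46) × (34/46) × (32/46) × (16/46) × (6/46) ≈ 0.00330887
P(retain | x) = 0.00330887 / 0.00596254 ≈ 0.5549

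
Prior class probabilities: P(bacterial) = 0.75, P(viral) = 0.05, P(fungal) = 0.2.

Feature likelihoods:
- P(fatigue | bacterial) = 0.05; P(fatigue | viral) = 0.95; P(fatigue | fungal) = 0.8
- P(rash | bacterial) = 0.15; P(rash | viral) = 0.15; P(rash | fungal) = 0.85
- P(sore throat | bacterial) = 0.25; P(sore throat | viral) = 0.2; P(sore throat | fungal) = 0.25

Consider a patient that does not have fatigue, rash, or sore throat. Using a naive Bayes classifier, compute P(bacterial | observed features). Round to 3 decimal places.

0.987

bacterial: 0.75 × (1−0.05) × (1−0.15) × (1−0.25) = 0.45421875
viral: 0.05 × (1−0.95) × (1−0.15) × (1−0.2) = 0.0017
fungal: 0.2 × (1−0.8) × (1−0.85) × (1−0.25) = 0.0045
P(bacterial | x) = 0.45421875 / 0.46041875 ≈ 0.987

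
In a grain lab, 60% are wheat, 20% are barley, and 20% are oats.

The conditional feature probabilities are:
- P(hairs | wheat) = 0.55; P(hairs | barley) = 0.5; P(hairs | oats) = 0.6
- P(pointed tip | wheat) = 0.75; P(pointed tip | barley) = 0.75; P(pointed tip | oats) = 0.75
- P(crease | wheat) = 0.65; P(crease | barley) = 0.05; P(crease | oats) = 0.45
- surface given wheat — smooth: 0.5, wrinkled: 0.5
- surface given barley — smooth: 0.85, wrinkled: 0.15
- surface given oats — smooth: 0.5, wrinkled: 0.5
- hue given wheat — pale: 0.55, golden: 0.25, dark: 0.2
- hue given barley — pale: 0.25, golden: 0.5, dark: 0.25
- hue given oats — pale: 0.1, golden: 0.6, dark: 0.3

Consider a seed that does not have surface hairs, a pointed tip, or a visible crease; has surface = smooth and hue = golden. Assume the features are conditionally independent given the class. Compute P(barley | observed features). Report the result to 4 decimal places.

wheat: 0.6 × (1−0.55) × (1−0.75) × (1−0.65) × 0.5 × 0.25 = 0.002953125
barley: 0.2 × (1−0.5) × (1−0.75) × (1−0.05) × 0.85 × 0.5 = 0.01009375
oats: 0.2 × (1−0.6) × (1−0.75) × (1−0.45) × 0.5 × 0.6 = 0.0033
P(barley | x) = 0.01009375 / 0.016346875 ≈ 0.6175

0.6175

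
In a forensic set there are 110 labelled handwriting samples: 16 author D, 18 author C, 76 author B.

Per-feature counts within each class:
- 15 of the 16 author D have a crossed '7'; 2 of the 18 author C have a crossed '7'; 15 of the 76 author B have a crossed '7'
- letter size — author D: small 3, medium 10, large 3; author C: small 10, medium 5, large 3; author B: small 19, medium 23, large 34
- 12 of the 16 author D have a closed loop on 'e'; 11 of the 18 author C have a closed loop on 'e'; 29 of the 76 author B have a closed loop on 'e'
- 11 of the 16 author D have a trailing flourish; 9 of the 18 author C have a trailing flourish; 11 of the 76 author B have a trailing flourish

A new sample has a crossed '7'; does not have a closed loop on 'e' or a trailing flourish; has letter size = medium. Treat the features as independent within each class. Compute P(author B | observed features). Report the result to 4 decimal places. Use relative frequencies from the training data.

0.7407

author D: (16/110) × (15/16) × (10/16) × (4/16) × (5/16) ≈ 0.00665838
author C: (18/110) × (2/18) × (5/18) × (7/18) × (9/18) ≈ 0.000982043
author B: (76/110) × (15/76) × (23/76) × (47/76) × (65/76) ≈ 0.0218271
P(author B | x) = 0.0218271 / 0.029467523 ≈ 0.7407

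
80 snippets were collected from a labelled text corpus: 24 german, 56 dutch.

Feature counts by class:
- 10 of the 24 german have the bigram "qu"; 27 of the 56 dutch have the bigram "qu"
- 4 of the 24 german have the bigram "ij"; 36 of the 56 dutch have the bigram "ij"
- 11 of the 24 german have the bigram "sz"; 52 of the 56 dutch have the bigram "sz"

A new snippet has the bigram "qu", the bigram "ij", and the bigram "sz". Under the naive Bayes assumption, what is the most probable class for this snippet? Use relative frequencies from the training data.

german: (24/80) × (10/24) × (4/24) × (11/24) ≈ 0.00954861
dutch: (56/80) × (27/56) × (36/56) × (52/56) ≈ 0.201467
Highest score → dutch.

dutch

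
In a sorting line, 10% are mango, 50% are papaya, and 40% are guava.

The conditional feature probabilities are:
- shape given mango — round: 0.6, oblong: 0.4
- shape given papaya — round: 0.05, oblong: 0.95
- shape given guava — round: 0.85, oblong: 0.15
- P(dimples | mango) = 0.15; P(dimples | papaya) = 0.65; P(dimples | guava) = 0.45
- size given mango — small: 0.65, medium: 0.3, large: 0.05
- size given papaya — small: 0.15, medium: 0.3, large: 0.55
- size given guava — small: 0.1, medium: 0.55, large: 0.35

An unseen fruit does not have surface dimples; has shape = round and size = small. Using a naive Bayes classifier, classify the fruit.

mango

mango: 0.1 × 0.6 × (1−0.15) × 0.65 = 0.03315
papaya: 0.5 × 0.05 × (1−0.65) × 0.15 = 0.0013125
guava: 0.4 × 0.85 × (1−0.45) × 0.1 = 0.0187
Highest score → mango.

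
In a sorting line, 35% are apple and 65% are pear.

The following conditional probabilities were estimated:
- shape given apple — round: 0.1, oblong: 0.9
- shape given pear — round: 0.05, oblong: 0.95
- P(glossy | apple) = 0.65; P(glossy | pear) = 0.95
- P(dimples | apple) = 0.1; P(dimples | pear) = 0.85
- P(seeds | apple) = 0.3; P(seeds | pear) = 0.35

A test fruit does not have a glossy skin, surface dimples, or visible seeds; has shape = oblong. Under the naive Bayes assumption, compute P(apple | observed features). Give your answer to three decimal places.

apple: 0.35 × 0.9 × (1−0.65) × (1−0.1) × (1−0.3) = 0.0694575
pear: 0.65 × 0.95 × (1−0.95) × (1−0.85) × (1−0.35) = 0.0030103125
P(apple | x) = 0.0694575 / 0.0724678125 ≈ 0.958

0.958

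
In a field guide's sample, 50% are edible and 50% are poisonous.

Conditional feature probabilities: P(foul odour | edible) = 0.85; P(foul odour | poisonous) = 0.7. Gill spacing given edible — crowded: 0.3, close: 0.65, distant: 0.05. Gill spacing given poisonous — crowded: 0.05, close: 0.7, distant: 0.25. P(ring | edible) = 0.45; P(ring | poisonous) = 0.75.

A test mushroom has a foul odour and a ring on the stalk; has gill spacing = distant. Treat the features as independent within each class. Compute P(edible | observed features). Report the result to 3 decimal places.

0.127

edible: 0.5 × 0.85 × 0.05 × 0.45 = 0.0095625
poisonous: 0.5 × 0.7 × 0.25 × 0.75 = 0.065625
P(edible | x) = 0.0095625 / 0.0751875 ≈ 0.127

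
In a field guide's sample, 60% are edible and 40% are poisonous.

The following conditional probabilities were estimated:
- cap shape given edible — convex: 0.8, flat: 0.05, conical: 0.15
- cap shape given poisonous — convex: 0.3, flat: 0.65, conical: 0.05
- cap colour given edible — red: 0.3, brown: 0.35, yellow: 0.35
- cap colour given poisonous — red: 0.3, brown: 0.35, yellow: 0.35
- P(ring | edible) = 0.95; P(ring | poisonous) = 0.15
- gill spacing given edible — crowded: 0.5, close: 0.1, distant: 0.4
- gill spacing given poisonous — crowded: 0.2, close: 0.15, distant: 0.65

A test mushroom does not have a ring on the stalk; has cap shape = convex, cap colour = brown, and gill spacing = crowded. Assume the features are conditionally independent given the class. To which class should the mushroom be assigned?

edible: 0.6 × 0.8 × 0.35 × (1−0.95) × 0.5 = 0.0042
poisonous: 0.4 × 0.3 × 0.35 × (1−0.15) × 0.2 = 0.00714
Highest score → poisonous.

poisonous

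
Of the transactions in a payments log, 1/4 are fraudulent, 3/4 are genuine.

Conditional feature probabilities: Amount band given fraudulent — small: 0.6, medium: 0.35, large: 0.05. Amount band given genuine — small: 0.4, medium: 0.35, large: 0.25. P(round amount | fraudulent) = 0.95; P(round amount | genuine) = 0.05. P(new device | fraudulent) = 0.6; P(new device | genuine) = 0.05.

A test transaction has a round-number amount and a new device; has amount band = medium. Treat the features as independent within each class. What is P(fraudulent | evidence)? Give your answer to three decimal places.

fraudulent: 0.25 × 0.35 × 0.95 × 0.6 = 0.049875
genuine: 0.75 × 0.35 × 0.05 × 0.05 = 0.00065625
P(fraudulent | x) = 0.049875 / 0.05053125 ≈ 0.987

0.987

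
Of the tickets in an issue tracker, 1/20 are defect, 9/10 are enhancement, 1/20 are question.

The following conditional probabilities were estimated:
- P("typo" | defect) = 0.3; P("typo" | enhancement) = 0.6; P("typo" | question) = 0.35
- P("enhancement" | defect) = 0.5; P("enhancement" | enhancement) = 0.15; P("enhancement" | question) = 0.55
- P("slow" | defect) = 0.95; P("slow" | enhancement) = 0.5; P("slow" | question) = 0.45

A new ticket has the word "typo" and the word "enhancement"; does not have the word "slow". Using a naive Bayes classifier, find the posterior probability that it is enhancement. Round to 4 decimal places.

0.8772

defect: 0.05 × 0.3 × 0.5 × (1−0.95) = 0.000375
enhancement: 0.9 × 0.6 × 0.15 × (1−0.5) = 0.0405
question: 0.05 × 0.35 × 0.55 × (1−0.45) = 0.00529375
P(enhancement | x) = 0.0405 / 0.04616875 ≈ 0.8772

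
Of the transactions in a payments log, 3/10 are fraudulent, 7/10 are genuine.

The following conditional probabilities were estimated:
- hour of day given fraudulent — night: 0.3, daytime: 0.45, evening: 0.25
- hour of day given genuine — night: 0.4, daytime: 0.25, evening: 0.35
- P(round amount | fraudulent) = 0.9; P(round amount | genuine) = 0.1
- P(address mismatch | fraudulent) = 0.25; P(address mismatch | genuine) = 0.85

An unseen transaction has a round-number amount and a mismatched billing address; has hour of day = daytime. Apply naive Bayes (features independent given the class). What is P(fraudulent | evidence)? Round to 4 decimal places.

fraudulent: 0.3 × 0.45 × 0.9 × 0.25 = 0.030375
genuine: 0.7 × 0.25 × 0.1 × 0.85 = 0.014875
P(fraudulent | x) = 0.030375 / 0.04525 ≈ 0.6713

0.6713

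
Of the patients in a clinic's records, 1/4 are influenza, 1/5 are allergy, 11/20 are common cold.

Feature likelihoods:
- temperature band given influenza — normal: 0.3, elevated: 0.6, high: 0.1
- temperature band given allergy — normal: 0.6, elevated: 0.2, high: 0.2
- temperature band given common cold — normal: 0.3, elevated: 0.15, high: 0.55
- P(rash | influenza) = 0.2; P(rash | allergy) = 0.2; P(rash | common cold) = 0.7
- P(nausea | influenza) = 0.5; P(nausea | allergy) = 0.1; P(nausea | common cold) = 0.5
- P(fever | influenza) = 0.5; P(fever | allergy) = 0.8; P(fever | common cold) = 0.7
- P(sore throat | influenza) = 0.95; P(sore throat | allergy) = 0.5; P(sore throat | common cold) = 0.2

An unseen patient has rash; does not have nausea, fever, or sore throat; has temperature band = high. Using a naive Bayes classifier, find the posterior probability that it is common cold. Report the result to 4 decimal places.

influenza: 0.25 × 0.1 × 0.2 × (1−0.5) × (1−0.5) × (1−0.95) = 0.0000625
allergy: 0.2 × 0.2 × 0.2 × (1−0.1) × (1−0.8) × (1−0.5) = 0.00072
common cold: 0.55 × 0.55 × 0.7 × (1−0.5) × (1−0.7) × (1−0.2) = 0.02541
P(common cold | x) = 0.02541 / 0.0261925 ≈ 0.9701

0.9701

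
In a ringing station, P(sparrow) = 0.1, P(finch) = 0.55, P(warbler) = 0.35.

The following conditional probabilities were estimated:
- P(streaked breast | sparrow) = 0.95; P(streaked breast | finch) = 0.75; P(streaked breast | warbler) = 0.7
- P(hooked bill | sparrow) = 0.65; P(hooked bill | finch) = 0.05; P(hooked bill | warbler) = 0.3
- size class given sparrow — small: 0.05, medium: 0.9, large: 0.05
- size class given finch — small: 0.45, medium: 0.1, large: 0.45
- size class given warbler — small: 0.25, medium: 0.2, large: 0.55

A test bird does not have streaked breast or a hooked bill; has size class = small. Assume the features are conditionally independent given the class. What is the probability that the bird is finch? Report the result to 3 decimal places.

0.761

sparrow: 0.1 × (1−0.95) × (1−0.65) × 0.05 = 0.0000875
finch: 0.55 × (1−0.75) × (1−0.05) × 0.45 = 0.05878125
warbler: 0.35 × (1−0.7) × (1−0.3) × 0.25 = 0.018375
P(finch | x) = 0.05878125 / 0.07724375 ≈ 0.761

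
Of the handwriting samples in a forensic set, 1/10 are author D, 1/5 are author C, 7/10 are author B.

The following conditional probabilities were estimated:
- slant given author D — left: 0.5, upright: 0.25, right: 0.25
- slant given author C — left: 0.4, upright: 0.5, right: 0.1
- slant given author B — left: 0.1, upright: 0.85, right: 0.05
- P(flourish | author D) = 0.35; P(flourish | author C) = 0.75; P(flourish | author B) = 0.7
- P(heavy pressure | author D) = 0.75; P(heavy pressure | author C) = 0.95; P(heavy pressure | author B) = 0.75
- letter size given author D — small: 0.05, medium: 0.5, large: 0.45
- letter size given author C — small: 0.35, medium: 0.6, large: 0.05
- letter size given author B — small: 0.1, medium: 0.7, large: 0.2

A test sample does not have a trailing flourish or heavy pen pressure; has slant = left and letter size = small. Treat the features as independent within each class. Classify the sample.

author D: 0.1 × 0.5 × (1−0.35) × (1−0.75) × 0.05 = 0.00040625
author C: 0.2 × 0.4 × (1−0.75) × (1−0.95) × 0.35 = 0.00035
author B: 0.7 × 0.1 × (1−0.7) × (1−0.75) × 0.1 = 0.000525
Highest score → author B.

author B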